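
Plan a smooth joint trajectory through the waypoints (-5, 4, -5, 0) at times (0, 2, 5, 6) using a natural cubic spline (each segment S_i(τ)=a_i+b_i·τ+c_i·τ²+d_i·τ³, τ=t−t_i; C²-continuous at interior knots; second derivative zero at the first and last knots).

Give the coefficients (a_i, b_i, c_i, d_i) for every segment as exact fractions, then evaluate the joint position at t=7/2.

Δ: Δ0=9/2, Δ1=-3, Δ2=5
row 1: diag=10, rhs=-45; c'=3/10, d'=-9/2
row 2: denom=8−3·3/10=71/10; d'=(48−3·-9/2)/(71/10)=615/71
back: M2=615/71
back: M1=-9/2−3/10·615/71=-504/71
M: M0=0, M1=-504/71, M2=615/71, M3=0
seg 0: a=-5, c=M0/2=0, d=(M1−M0)/(6·2)=-42/71, b=Δ0−h0·(2M0+M1)/6=975/142
seg 1: a=4, c=M1/2=-252/71, d=(M2−M1)/(6·3)=373/426, b=Δ1−h1·(2M1+M2)/6=-33/142
seg 2: a=-5, c=M2/2=615/142, d=(M3−M2)/(6·1)=-205/142, b=Δ2−h2·(2M2+M3)/6=150/71
t_q=7/2 → seg 1, τ=3/2; S=4+-33/142·τ+-252/71·τ²+373/426·τ³=-1567/1136

  seg 0: a=-5 b=975/142 c=0 d=-42/71
  seg 1: a=4 b=-33/142 c=-252/71 d=373/426
  seg 2: a=-5 b=150/71 c=615/142 d=-205/142
S(7/2) = -1567/1136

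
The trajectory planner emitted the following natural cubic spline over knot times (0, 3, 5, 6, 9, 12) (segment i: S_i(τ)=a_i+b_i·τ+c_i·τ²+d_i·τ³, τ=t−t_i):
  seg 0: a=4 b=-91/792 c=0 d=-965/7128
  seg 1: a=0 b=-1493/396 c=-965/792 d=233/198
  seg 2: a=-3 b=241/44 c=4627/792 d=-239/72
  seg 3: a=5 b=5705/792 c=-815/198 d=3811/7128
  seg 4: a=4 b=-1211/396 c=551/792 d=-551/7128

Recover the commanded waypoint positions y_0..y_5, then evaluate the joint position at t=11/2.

y_0=4 y_1=0 y_2=-3 y_3=5 y_4=4 y_5=-1
S(11/2) = 4969/6336

y_0 = S_0(0) = a_0 = 4
y_1 = S_1(0) = a_1 = 0
y_2 = S_2(0) = a_2 = -3
y_3 = S_3(0) = a_3 = 5
y_4 = S_4(0) = a_4 = 4
y_5 = S_4(3) = -1
t_q=11/2 is in segment 2 (τ=1/2); S_2(τ)=4969/6336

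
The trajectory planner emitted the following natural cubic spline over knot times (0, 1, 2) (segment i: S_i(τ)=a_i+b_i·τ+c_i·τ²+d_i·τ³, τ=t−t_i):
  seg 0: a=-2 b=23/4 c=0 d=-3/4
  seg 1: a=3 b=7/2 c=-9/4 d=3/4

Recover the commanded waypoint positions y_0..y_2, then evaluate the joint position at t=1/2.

y_0 = S_0(0) = a_0 = -2
y_1 = S_1(0) = a_1 = 3
y_2 = S_1(1) = 5
t_q=1/2 is in segment 0 (τ=1/2); S_0(τ)=25/32

y_0=-2 y_1=3 y_2=5
S(1/2) = 25/32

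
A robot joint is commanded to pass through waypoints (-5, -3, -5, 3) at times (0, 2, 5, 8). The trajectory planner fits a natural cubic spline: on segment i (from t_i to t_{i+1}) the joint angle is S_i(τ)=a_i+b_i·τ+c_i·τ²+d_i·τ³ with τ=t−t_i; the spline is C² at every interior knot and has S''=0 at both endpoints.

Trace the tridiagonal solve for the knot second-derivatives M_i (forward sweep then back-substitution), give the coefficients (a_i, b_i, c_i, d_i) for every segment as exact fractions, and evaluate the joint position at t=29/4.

  seg 0: a=-5 b=57/37 c=0 d=-5/37
  seg 1: a=-3 b=-3/37 c=-30/37 d=205/999
  seg 2: a=-5 b=22/37 c=115/111 d=-115/999
S(29/4) = 643/2368

Δ: Δ0=1, Δ1=-2/3, Δ2=8/3
row 1: diag=10, rhs=-10; c'=3/10, d'=-1
row 2: denom=12−3·3/10=111/10; d'=(20−3·-1)/(111/10)=230/111
back: M2=230/111
back: M1=-1−3/10·230/111=-60/37
M: M0=0, M1=-60/37, M2=230/111, M3=0
seg 0: a=-5, c=M0/2=0, d=(M1−M0)/(6·2)=-5/37, b=Δ0−h0·(2M0+M1)/6=57/37
seg 1: a=-3, c=M1/2=-30/37, d=(M2−M1)/(6·3)=205/999, b=Δ1−h1·(2M1+M2)/6=-3/37
seg 2: a=-5, c=M2/2=115/111, d=(M3−M2)/(6·3)=-115/999, b=Δ2−h2·(2M2+M3)/6=22/37
t_q=29/4 → seg 2, τ=9/4; S=-5+22/37·τ+115/111·τ²+-115/999·τ³=643/2368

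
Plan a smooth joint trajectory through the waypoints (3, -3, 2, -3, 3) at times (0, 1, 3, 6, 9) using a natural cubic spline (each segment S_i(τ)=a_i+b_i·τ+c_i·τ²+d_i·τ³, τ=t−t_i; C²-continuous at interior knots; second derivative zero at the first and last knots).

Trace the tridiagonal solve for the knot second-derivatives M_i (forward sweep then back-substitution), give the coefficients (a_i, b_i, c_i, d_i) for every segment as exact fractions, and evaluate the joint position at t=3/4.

Δ: Δ0=-6, Δ1=5/2, Δ2=-5/3, Δ3=2
row 1: diag=6, rhs=51; c'=1/3, d'=17/2
row 2: denom=10−2·1/3=28/3; d'=(-25−2·17/2)/(28/3)=-9/2
row 3: denom=12−3·9/28=309/28; d'=(22−3·-9/2)/(309/28)=994/309
back: M3=994/309
back: M2=-9/2−9/28·994/309=-570/103
back: M1=17/2−1/3·-570/103=2131/206
M: M0=0, M1=2131/206, M2=-570/103, M3=994/309, M4=0
seg 0: a=3, c=M0/2=0, d=(M1−M0)/(6·1)=2131/1236, b=Δ0−h0·(2M0+M1)/6=-9547/1236
seg 1: a=-3, c=M1/2=2131/412, d=(M2−M1)/(6·2)=-3271/2472, b=Δ1−h1·(2M1+M2)/6=-1577/618
seg 2: a=2, c=M2/2=-285/103, d=(M3−M2)/(6·3)=1352/2781, b=Δ2−h2·(2M2+M3)/6=698/309
seg 3: a=-3, c=M3/2=497/309, d=(M4−M3)/(6·3)=-497/2781, b=Δ3−h3·(2M3+M4)/6=-376/309
t_q=3/4 → seg 0, τ=3/4; S=3+-9547/1236·τ+0·τ²+2131/1236·τ³=-54469/26368

  seg 0: a=3 b=-9547/1236 c=0 d=2131/1236
  seg 1: a=-3 b=-1577/618 c=2131/412 d=-3271/2472
  seg 2: a=2 b=698/309 c=-285/103 d=1352/2781
  seg 3: a=-3 b=-376/309 c=497/309 d=-497/2781
S(3/4) = -54469/26368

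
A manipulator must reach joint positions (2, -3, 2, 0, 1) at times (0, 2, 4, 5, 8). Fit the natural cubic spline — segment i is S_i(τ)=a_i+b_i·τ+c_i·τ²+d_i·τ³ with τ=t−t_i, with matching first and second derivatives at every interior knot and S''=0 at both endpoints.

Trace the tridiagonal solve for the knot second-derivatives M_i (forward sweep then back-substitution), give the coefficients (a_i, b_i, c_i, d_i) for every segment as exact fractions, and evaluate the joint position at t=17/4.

Δ: Δ0=-5/2, Δ1=5/2, Δ2=-2, Δ3=1/3
row 1: diag=8, rhs=30; c'=1/4, d'=15/4
row 2: denom=6−2·1/4=11/2; d'=(-27−2·15/4)/(11/2)=-69/11
row 3: denom=8−1·2/11=86/11; d'=(14−1·-69/11)/(86/11)=223/86
back: M3=223/86
back: M2=-69/11−2/11·223/86=-290/43
back: M1=15/4−1/4·-290/43=935/172
M: M0=0, M1=935/172, M2=-290/43, M3=223/86, M4=0
seg 0: a=2, c=M0/2=0, d=(M1−M0)/(6·2)=935/2064, b=Δ0−h0·(2M0+M1)/6=-2225/516
seg 1: a=-3, c=M1/2=935/344, d=(M2−M1)/(6·2)=-2095/2064, b=Δ1−h1·(2M1+M2)/6=145/129
seg 2: a=2, c=M2/2=-145/43, d=(M3−M2)/(6·1)=803/516, b=Δ2−h2·(2M2+M3)/6=-95/516
seg 3: a=0, c=M3/2=223/172, d=(M4−M3)/(6·3)=-223/1548, b=Δ3−h3·(2M3+M4)/6=-583/258
t_q=17/4 → seg 2, τ=1/4; S=2+-95/516·τ+-145/43·τ²+803/516·τ³=19457/11008

  seg 0: a=2 b=-2225/516 c=0 d=935/2064
  seg 1: a=-3 b=145/129 c=935/344 d=-2095/2064
  seg 2: a=2 b=-95/516 c=-145/43 d=803/516
  seg 3: a=0 b=-583/258 c=223/172 d=-223/1548
S(17/4) = 19457/11008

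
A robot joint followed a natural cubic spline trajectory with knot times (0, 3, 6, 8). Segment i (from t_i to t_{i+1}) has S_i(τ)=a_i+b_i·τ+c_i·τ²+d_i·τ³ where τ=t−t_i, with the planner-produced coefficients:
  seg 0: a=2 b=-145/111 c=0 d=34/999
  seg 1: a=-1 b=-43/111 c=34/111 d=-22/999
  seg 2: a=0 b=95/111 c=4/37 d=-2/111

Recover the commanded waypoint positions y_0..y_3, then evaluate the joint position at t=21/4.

y_0=2 y_1=-1 y_2=0 y_3=2
S(21/4) = -677/1184

y_0 = S_0(0) = a_0 = 2
y_1 = S_1(0) = a_1 = -1
y_2 = S_2(0) = a_2 = 0
y_3 = S_2(2) = 2
t_q=21/4 is in segment 1 (τ=9/4); S_1(τ)=-677/1184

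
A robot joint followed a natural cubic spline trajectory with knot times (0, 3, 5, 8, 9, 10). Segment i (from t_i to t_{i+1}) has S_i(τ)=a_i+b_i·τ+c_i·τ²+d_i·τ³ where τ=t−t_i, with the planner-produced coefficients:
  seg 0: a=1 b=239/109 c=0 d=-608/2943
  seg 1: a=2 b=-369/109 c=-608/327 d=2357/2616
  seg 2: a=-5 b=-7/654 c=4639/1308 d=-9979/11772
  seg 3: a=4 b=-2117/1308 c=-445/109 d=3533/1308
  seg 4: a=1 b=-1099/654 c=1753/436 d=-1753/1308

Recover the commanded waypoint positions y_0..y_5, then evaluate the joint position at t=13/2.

y_0 = S_0(0) = a_0 = 1
y_1 = S_1(0) = a_1 = 2
y_2 = S_2(0) = a_2 = -5
y_3 = S_3(0) = a_3 = 4
y_4 = S_4(0) = a_4 = 1
y_5 = S_4(1) = 2
t_q=13/2 is in segment 2 (τ=3/2); S_2(τ)=359/3488

y_0=1 y_1=2 y_2=-5 y_3=4 y_4=1 y_5=2
S(13/2) = 359/3488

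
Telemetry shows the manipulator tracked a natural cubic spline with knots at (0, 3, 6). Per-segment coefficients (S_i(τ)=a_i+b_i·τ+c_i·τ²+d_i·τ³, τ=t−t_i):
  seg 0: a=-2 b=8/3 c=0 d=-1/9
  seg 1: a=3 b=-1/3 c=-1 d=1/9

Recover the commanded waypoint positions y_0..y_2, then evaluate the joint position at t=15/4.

y_0 = S_0(0) = a_0 = -2
y_1 = S_1(0) = a_1 = 3
y_2 = S_1(3) = -4
t_q=15/4 is in segment 1 (τ=3/4); S_1(τ)=143/64

y_0=-2 y_1=3 y_2=-4
S(15/4) = 143/64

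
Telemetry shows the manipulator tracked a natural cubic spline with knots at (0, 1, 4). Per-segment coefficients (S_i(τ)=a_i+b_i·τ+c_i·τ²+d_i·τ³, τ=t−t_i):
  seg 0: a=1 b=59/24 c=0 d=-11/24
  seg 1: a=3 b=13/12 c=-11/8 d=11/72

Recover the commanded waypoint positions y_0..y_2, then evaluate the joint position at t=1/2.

y_0 = S_0(0) = a_0 = 1
y_1 = S_1(0) = a_1 = 3
y_2 = S_1(3) = -2
t_q=1/2 is in segment 0 (τ=1/2); S_0(τ)=139/64

y_0=1 y_1=3 y_2=-2
S(1/2) = 139/64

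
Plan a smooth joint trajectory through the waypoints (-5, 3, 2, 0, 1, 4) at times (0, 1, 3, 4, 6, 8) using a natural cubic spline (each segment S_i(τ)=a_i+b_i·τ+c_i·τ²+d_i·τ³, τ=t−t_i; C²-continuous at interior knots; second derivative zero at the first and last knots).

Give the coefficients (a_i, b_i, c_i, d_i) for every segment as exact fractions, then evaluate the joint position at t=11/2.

Δ: Δ0=8, Δ1=-1/2, Δ2=-2, Δ3=1/2, Δ4=3/2
row 1: diag=6, rhs=-51; c'=1/3, d'=-17/2
row 2: denom=6−2·1/3=16/3; d'=(-9−2·-17/2)/(16/3)=3/2
row 3: denom=6−1·3/16=93/16; d'=(15−1·3/2)/(93/16)=72/31
row 4: denom=8−2·32/93=680/93; d'=(6−2·72/31)/(680/93)=63/340
back: M4=63/340
back: M3=72/31−32/93·63/340=192/85
back: M2=3/2−3/16·192/85=183/170
back: M1=-17/2−1/3·183/170=-753/85
M: M0=0, M1=-753/85, M2=183/170, M3=192/85, M4=63/340, M5=0
seg 0: a=-5, c=M0/2=0, d=(M1−M0)/(6·1)=-251/170, b=Δ0−h0·(2M0+M1)/6=1611/170
seg 1: a=3, c=M1/2=-753/170, d=(M2−M1)/(6·2)=563/680, b=Δ1−h1·(2M1+M2)/6=429/85
seg 2: a=2, c=M2/2=183/340, d=(M3−M2)/(6·1)=67/340, b=Δ2−h2·(2M2+M3)/6=-93/34
seg 3: a=0, c=M3/2=96/85, d=(M4−M3)/(6·2)=-47/272, b=Δ3−h3·(2M3+M4)/6=-363/340
seg 4: a=1, c=M4/2=63/680, d=(M5−M4)/(6·2)=-21/1360, b=Δ4−h4·(2M4+M5)/6=117/85
t_q=11/2 → seg 3, τ=3/2; S=0+-363/340·τ+96/85·τ²+-47/272·τ³=3879/10880

  seg 0: a=-5 b=1611/170 c=0 d=-251/170
  seg 1: a=3 b=429/85 c=-753/170 d=563/680
  seg 2: a=2 b=-93/34 c=183/340 d=67/340
  seg 3: a=0 b=-363/340 c=96/85 d=-47/272
  seg 4: a=1 b=117/85 c=63/680 d=-21/1360
S(11/2) = 3879/10880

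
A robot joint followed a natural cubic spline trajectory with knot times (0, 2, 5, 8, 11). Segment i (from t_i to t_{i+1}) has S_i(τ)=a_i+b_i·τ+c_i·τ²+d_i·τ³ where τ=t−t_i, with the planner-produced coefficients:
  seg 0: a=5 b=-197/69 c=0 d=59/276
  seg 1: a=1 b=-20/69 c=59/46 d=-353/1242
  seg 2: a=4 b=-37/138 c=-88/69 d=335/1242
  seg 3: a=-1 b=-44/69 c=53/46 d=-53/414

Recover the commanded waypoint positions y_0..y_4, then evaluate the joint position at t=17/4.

y_0=5 y_1=1 y_2=4 y_3=-1 y_4=4
S(17/4) = 10609/2944

y_0 = S_0(0) = a_0 = 5
y_1 = S_1(0) = a_1 = 1
y_2 = S_2(0) = a_2 = 4
y_3 = S_3(0) = a_3 = -1
y_4 = S_3(3) = 4
t_q=17/4 is in segment 1 (τ=9/4); S_1(τ)=10609/2944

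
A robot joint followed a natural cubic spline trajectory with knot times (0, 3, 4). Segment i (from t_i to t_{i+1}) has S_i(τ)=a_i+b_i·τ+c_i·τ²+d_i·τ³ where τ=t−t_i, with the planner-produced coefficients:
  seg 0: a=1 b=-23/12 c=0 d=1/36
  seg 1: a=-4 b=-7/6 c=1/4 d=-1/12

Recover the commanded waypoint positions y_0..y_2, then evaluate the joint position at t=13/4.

y_0=1 y_1=-4 y_2=-5
S(13/4) = -1095/256

y_0 = S_0(0) = a_0 = 1
y_1 = S_1(0) = a_1 = -4
y_2 = S_1(1) = -5
t_q=13/4 is in segment 1 (τ=1/4); S_1(τ)=-1095/256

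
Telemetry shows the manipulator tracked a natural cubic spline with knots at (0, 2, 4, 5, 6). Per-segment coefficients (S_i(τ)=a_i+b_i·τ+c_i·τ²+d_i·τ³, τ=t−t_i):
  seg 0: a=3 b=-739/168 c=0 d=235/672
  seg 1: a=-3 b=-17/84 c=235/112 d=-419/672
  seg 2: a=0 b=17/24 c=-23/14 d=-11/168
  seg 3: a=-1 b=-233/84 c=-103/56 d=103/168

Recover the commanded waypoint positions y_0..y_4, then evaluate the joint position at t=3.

y_0=3 y_1=-3 y_2=0 y_3=-1 y_4=-5
S(3) = -387/224

y_0 = S_0(0) = a_0 = 3
y_1 = S_1(0) = a_1 = -3
y_2 = S_2(0) = a_2 = 0
y_3 = S_3(0) = a_3 = -1
y_4 = S_3(1) = -5
t_q=3 is in segment 1 (τ=1); S_1(τ)=-387/224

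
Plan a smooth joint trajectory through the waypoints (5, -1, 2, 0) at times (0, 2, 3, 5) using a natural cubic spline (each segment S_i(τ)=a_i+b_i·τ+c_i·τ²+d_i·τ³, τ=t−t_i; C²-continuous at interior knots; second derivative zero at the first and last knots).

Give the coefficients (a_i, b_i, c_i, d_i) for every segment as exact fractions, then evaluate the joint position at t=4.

  seg 0: a=5 b=-37/7 c=0 d=4/7
  seg 1: a=-1 b=11/7 c=24/7 d=-2
  seg 2: a=2 b=17/7 c=-18/7 d=3/7
S(4) = 16/7

Δ: Δ0=-3, Δ1=3, Δ2=-1
row 1: diag=6, rhs=36; c'=1/6, d'=6
row 2: denom=6−1·1/6=35/6; d'=(-24−1·6)/(35/6)=-36/7
back: M2=-36/7
back: M1=6−1/6·-36/7=48/7
M: M0=0, M1=48/7, M2=-36/7, M3=0
seg 0: a=5, c=M0/2=0, d=(M1−M0)/(6·2)=4/7, b=Δ0−h0·(2M0+M1)/6=-37/7
seg 1: a=-1, c=M1/2=24/7, d=(M2−M1)/(6·1)=-2, b=Δ1−h1·(2M1+M2)/6=11/7
seg 2: a=2, c=M2/2=-18/7, d=(M3−M2)/(6·2)=3/7, b=Δ2−h2·(2M2+M3)/6=17/7
t_q=4 → seg 2, τ=1; S=2+17/7·τ+-18/7·τ²+3/7·τ³=16/7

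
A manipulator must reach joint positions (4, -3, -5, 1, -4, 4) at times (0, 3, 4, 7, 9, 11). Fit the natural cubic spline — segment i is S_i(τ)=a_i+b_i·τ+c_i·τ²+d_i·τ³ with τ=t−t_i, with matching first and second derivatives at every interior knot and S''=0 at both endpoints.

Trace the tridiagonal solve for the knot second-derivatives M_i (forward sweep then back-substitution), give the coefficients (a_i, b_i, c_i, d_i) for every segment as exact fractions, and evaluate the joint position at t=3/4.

  seg 0: a=4 b=-9011/4212 c=0 d=-817/37908
  seg 1: a=-3 b=-5731/2106 c=-817/4212 d=1285/1404
  seg 2: a=-5 b=-1531/4212 c=2687/1053 d=-22289/37908
  seg 3: a=1 b=-1955/2106 c=-3847/1404 d=8231/8424
  seg 4: a=-4 b=-172/1053 c=1096/351 d=-548/1053
S(3/4) = 71477/29952

Δ: Δ0=-7/3, Δ1=-2, Δ2=2, Δ3=-5/2, Δ4=4
row 1: diag=8, rhs=2; c'=1/8, d'=1/4
row 2: denom=8−1·1/8=63/8; d'=(24−1·1/4)/(63/8)=190/63
row 3: denom=10−3·8/21=62/7; d'=(-27−3·190/63)/(62/7)=-757/186
row 4: denom=8−2·7/31=234/31; d'=(39−2·-757/186)/(234/31)=2192/351
back: M4=2192/351
back: M3=-757/186−7/31·2192/351=-3847/702
back: M2=190/63−8/21·-3847/702=5374/1053
back: M1=1/4−1/8·5374/1053=-817/2106
M: M0=0, M1=-817/2106, M2=5374/1053, M3=-3847/702, M4=2192/351, M5=0
seg 0: a=4, c=M0/2=0, d=(M1−M0)/(6·3)=-817/37908, b=Δ0−h0·(2M0+M1)/6=-9011/4212
seg 1: a=-3, c=M1/2=-817/4212, d=(M2−M1)/(6·1)=1285/1404, b=Δ1−h1·(2M1+M2)/6=-5731/2106
seg 2: a=-5, c=M2/2=2687/1053, d=(M3−M2)/(6·3)=-22289/37908, b=Δ2−h2·(2M2+M3)/6=-1531/4212
seg 3: a=1, c=M3/2=-3847/1404, d=(M4−M3)/(6·2)=8231/8424, b=Δ3−h3·(2M3+M4)/6=-1955/2106
seg 4: a=-4, c=M4/2=1096/351, d=(M5−M4)/(6·2)=-548/1053, b=Δ4−h4·(2M4+M5)/6=-172/1053
t_q=3/4 → seg 0, τ=3/4; S=4+-9011/4212·τ+0·τ²+-817/37908·τ³=71477/29952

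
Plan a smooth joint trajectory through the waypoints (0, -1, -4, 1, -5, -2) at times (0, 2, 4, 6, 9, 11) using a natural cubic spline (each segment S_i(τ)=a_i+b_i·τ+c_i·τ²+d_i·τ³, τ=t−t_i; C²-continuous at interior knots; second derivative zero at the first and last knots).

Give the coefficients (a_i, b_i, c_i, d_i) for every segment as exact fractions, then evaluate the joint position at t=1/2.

Δ: Δ0=-1/2, Δ1=-3/2, Δ2=5/2, Δ3=-2, Δ4=3/2
row 1: diag=8, rhs=-6; c'=1/4, d'=-3/4
row 2: denom=8−2·1/4=15/2; d'=(24−2·-3/4)/(15/2)=17/5
row 3: denom=10−2·4/15=142/15; d'=(-27−2·17/5)/(142/15)=-507/142
row 4: denom=10−3·45/142=1285/142; d'=(21−3·-507/142)/(1285/142)=4503/1285
back: M4=4503/1285
back: M3=-507/142−45/142·4503/1285=-1203/257
back: M2=17/5−4/15·-1203/257=5973/1285
back: M1=-3/4−1/4·5973/1285=-2457/1285
M: M0=0, M1=-2457/1285, M2=5973/1285, M3=-1203/257, M4=4503/1285, M5=0
seg 0: a=0, c=M0/2=0, d=(M1−M0)/(6·2)=-819/5140, b=Δ0−h0·(2M0+M1)/6=353/2570
seg 1: a=-1, c=M1/2=-2457/2570, d=(M2−M1)/(6·2)=281/514, b=Δ1−h1·(2M1+M2)/6=-4561/2570
seg 2: a=-4, c=M2/2=5973/2570, d=(M3−M2)/(6·2)=-999/1285, b=Δ2−h2·(2M2+M3)/6=2471/2570
seg 3: a=1, c=M3/2=-1203/514, d=(M4−M3)/(6·3)=1753/3855, b=Δ3−h3·(2M3+M4)/6=2387/2570
seg 4: a=-5, c=M4/2=4503/2570, d=(M5−M4)/(6·2)=-1501/5140, b=Δ4−h4·(2M4+M5)/6=-2149/2570
t_q=1/2 → seg 0, τ=1/2; S=0+353/2570·τ+0·τ²+-819/5140·τ³=401/8224

  seg 0: a=0 b=353/2570 c=0 d=-819/5140
  seg 1: a=-1 b=-4561/2570 c=-2457/2570 d=281/514
  seg 2: a=-4 b=2471/2570 c=5973/2570 d=-999/1285
  seg 3: a=1 b=2387/2570 c=-1203/514 d=1753/3855
  seg 4: a=-5 b=-2149/2570 c=4503/2570 d=-1501/5140
S(1/2) = 401/8224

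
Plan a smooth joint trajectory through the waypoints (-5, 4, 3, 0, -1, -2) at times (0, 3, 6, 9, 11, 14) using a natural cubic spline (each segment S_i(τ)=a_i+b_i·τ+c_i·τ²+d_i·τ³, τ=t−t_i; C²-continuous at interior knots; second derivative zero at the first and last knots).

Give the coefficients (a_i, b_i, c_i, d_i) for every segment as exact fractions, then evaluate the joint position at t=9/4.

  seg 0: a=-5 b=2531/660 c=0 d=-551/5940
  seg 1: a=4 b=439/330 c=-551/660 d=37/396
  seg 2: a=3 b=-763/660 c=1/165 d=91/5940
  seg 3: a=0 b=-233/330 c=19/132 d=-9/440
  seg 4: a=-1 b=-62/165 c=7/330 d=-7/2970
S(9/4) = 36211/14080

Δ: Δ0=3, Δ1=-1/3, Δ2=-1, Δ3=-1/2, Δ4=-1/3
row 1: diag=12, rhs=-20; c'=1/4, d'=-5/3
row 2: denom=12−3·1/4=45/4; d'=(-4−3·-5/3)/(45/4)=4/45
row 3: denom=10−3·4/15=46/5; d'=(3−3·4/45)/(46/5)=41/138
row 4: denom=10−2·5/23=220/23; d'=(1−2·41/138)/(220/23)=7/165
back: M4=7/165
back: M3=41/138−5/23·7/165=19/66
back: M2=4/45−4/15·19/66=2/165
back: M1=-5/3−1/4·2/165=-551/330
M: M0=0, M1=-551/330, M2=2/165, M3=19/66, M4=7/165, M5=0
seg 0: a=-5, c=M0/2=0, d=(M1−M0)/(6·3)=-551/5940, b=Δ0−h0·(2M0+M1)/6=2531/660
seg 1: a=4, c=M1/2=-551/660, d=(M2−M1)/(6·3)=37/396, b=Δ1−h1·(2M1+M2)/6=439/330
seg 2: a=3, c=M2/2=1/165, d=(M3−M2)/(6·3)=91/5940, b=Δ2−h2·(2M2+M3)/6=-763/660
seg 3: a=0, c=M3/2=19/132, d=(M4−M3)/(6·2)=-9/440, b=Δ3−h3·(2M3+M4)/6=-233/330
seg 4: a=-1, c=M4/2=7/330, d=(M5−M4)/(6·3)=-7/2970, b=Δ4−h4·(2M4+M5)/6=-62/165
t_q=9/4 → seg 0, τ=9/4; S=-5+2531/660·τ+0·τ²+-551/5940·τ³=36211/14080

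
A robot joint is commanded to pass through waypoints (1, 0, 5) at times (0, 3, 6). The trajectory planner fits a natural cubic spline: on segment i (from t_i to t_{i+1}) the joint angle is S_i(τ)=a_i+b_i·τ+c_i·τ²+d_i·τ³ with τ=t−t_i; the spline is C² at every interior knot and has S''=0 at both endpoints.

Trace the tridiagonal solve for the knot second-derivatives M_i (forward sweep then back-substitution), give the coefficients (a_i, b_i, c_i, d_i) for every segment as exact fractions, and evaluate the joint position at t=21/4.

  seg 0: a=1 b=-5/6 c=0 d=1/18
  seg 1: a=0 b=2/3 c=1/2 d=-1/18
S(21/4) = 435/128

Δ: Δ0=-1/3, Δ1=5/3
row 1: diag=12, rhs=12; c'=1/4, d'=1
back: M1=1
M: M0=0, M1=1, M2=0
seg 0: a=1, c=M0/2=0, d=(M1−M0)/(6·3)=1/18, b=Δ0−h0·(2M0+M1)/6=-5/6
seg 1: a=0, c=M1/2=1/2, d=(M2−M1)/(6·3)=-1/18, b=Δ1−h1·(2M1+M2)/6=2/3
t_q=21/4 → seg 1, τ=9/4; S=0+2/3·τ+1/2·τ²+-1/18·τ³=435/128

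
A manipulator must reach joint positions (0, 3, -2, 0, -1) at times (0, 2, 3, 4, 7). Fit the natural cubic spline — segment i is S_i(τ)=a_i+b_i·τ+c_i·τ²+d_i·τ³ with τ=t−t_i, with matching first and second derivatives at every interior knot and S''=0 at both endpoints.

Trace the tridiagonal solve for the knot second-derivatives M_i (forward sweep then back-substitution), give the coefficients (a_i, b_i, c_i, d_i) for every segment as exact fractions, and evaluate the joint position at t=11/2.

Δ: Δ0=3/2, Δ1=-5, Δ2=2, Δ3=-1/3
row 1: diag=6, rhs=-39; c'=1/6, d'=-13/2
row 2: denom=4−1·1/6=23/6; d'=(42−1·-13/2)/(23/6)=291/23
row 3: denom=8−1·6/23=178/23; d'=(-14−1·291/23)/(178/23)=-613/178
back: M3=-613/178
back: M2=291/23−6/23·-613/178=1206/89
back: M1=-13/2−1/6·1206/89=-1559/178
M: M0=0, M1=-1559/178, M2=1206/89, M3=-613/178, M4=0
seg 0: a=0, c=M0/2=0, d=(M1−M0)/(6·2)=-1559/2136, b=Δ0−h0·(2M0+M1)/6=1180/267
seg 1: a=3, c=M1/2=-1559/356, d=(M2−M1)/(6·1)=3971/1068, b=Δ1−h1·(2M1+M2)/6=-2317/534
seg 2: a=-2, c=M2/2=603/89, d=(M3−M2)/(6·1)=-3025/1068, b=Δ2−h2·(2M2+M3)/6=-2075/1068
seg 3: a=0, c=M3/2=-613/356, d=(M4−M3)/(6·3)=613/3204, b=Δ3−h3·(2M3+M4)/6=1661/534
t_q=11/2 → seg 3, τ=3/2; S=0+1661/534·τ+-613/356·τ²+613/3204·τ³=4093/2848

  seg 0: a=0 b=1180/267 c=0 d=-1559/2136
  seg 1: a=3 b=-2317/534 c=-1559/356 d=3971/1068
  seg 2: a=-2 b=-2075/1068 c=603/89 d=-3025/1068
  seg 3: a=0 b=1661/534 c=-613/356 d=613/3204
S(11/2) = 4093/2848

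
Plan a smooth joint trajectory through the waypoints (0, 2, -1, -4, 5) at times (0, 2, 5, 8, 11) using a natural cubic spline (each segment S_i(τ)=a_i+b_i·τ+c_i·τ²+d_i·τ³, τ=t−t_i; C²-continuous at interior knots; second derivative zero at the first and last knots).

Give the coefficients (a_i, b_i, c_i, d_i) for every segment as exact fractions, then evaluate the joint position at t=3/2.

Δ: Δ0=1, Δ1=-1, Δ2=-1, Δ3=3
row 1: diag=10, rhs=-12; c'=3/10, d'=-6/5
row 2: denom=12−3·3/10=111/10; d'=(0−3·-6/5)/(111/10)=12/37
row 3: denom=12−3·10/37=414/37; d'=(24−3·12/37)/(414/37)=142/69
back: M3=142/69
back: M2=12/37−10/37·142/69=-16/69
back: M1=-6/5−3/10·-16/69=-26/23
M: M0=0, M1=-26/23, M2=-16/69, M3=142/69, M4=0
seg 0: a=0, c=M0/2=0, d=(M1−M0)/(6·2)=-13/138, b=Δ0−h0·(2M0+M1)/6=95/69
seg 1: a=2, c=M1/2=-13/23, d=(M2−M1)/(6·3)=31/621, b=Δ1−h1·(2M1+M2)/6=17/69
seg 2: a=-1, c=M2/2=-8/69, d=(M3−M2)/(6·3)=79/621, b=Δ2−h2·(2M2+M3)/6=-124/69
seg 3: a=-4, c=M3/2=71/69, d=(M4−M3)/(6·3)=-71/621, b=Δ3−h3·(2M3+M4)/6=65/69
t_q=3/2 → seg 0, τ=3/2; S=0+95/69·τ+0·τ²+-13/138·τ³=643/368

  seg 0: a=0 b=95/69 c=0 d=-13/138
  seg 1: a=2 b=17/69 c=-13/23 d=31/621
  seg 2: a=-1 b=-124/69 c=-8/69 d=79/621
  seg 3: a=-4 b=65/69 c=71/69 d=-71/621
S(3/2) = 643/368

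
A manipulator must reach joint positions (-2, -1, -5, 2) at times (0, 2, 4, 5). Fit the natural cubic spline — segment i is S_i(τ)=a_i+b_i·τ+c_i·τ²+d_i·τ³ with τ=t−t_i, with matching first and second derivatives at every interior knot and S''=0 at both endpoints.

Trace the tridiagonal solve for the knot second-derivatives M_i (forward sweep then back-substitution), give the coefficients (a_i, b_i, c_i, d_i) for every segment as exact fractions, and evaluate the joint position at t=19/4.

Δ: Δ0=1/2, Δ1=-2, Δ2=7
row 1: diag=8, rhs=-15; c'=1/4, d'=-15/8
row 2: denom=6−2·1/4=11/2; d'=(54−2·-15/8)/(11/2)=21/2
back: M2=21/2
back: M1=-15/8−1/4·21/2=-9/2
M: M0=0, M1=-9/2, M2=21/2, M3=0
seg 0: a=-2, c=M0/2=0, d=(M1−M0)/(6·2)=-3/8, b=Δ0−h0·(2M0+M1)/6=2
seg 1: a=-1, c=M1/2=-9/4, d=(M2−M1)/(6·2)=5/4, b=Δ1−h1·(2M1+M2)/6=-5/2
seg 2: a=-5, c=M2/2=21/4, d=(M3−M2)/(6·1)=-7/4, b=Δ2−h2·(2M2+M3)/6=7/2
t_q=19/4 → seg 2, τ=3/4; S=-5+7/2·τ+21/4·τ²+-7/4·τ³=-41/256

  seg 0: a=-2 b=2 c=0 d=-3/8
  seg 1: a=-1 b=-5/2 c=-9/4 d=5/4
  seg 2: a=-5 b=7/2 c=21/4 d=-7/4
S(19/4) = -41/256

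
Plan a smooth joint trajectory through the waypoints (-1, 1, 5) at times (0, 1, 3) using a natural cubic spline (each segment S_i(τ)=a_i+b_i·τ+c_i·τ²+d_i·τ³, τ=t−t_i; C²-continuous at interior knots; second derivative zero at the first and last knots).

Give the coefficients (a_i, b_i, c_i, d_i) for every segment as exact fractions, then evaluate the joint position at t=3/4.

Δ: Δ0=2, Δ1=2
row 1: diag=6, rhs=0; c'=1/3, d'=0
back: M1=0
M: M0=0, M1=0, M2=0
seg 0: a=-1, c=M0/2=0, d=(M1−M0)/(6·1)=0, b=Δ0−h0·(2M0+M1)/6=2
seg 1: a=1, c=M1/2=0, d=(M2−M1)/(6·2)=0, b=Δ1−h1·(2M1+M2)/6=2
t_q=3/4 → seg 0, τ=3/4; S=-1+2·τ+0·τ²+0·τ³=1/2

  seg 0: a=-1 b=2 c=0 d=0
  seg 1: a=1 b=2 c=0 d=0
S(3/4) = 1/2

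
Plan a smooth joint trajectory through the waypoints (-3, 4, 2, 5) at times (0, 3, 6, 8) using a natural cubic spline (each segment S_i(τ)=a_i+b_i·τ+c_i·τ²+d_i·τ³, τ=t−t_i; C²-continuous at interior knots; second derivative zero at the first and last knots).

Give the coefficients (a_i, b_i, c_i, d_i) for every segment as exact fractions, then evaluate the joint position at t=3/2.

  seg 0: a=-3 b=737/222 c=0 d=-73/666
  seg 1: a=4 b=40/111 c=-73/74 d=143/666
  seg 2: a=2 b=53/222 c=35/37 d=-35/222
S(3/2) = 953/592

Δ: Δ0=7/3, Δ1=-2/3, Δ2=3/2
row 1: diag=12, rhs=-18; c'=1/4, d'=-3/2
row 2: denom=10−3·1/4=37/4; d'=(13−3·-3/2)/(37/4)=70/37
back: M2=70/37
back: M1=-3/2−1/4·70/37=-73/37
M: M0=0, M1=-73/37, M2=70/37, M3=0
seg 0: a=-3, c=M0/2=0, d=(M1−M0)/(6·3)=-73/666, b=Δ0−h0·(2M0+M1)/6=737/222
seg 1: a=4, c=M1/2=-73/74, d=(M2−M1)/(6·3)=143/666, b=Δ1−h1·(2M1+M2)/6=40/111
seg 2: a=2, c=M2/2=35/37, d=(M3−M2)/(6·2)=-35/222, b=Δ2−h2·(2M2+M3)/6=53/222
t_q=3/2 → seg 0, τ=3/2; S=-3+737/222·τ+0·τ²+-73/666·τ³=953/592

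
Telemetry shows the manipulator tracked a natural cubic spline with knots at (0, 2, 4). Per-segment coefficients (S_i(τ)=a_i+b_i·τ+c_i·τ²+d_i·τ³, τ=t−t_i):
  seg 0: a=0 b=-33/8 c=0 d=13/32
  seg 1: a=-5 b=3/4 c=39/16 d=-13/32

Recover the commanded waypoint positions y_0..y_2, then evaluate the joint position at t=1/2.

y_0 = S_0(0) = a_0 = 0
y_1 = S_1(0) = a_1 = -5
y_2 = S_1(2) = 3
t_q=1/2 is in segment 0 (τ=1/2); S_0(τ)=-515/256

y_0=0 y_1=-5 y_2=3
S(1/2) = -515/256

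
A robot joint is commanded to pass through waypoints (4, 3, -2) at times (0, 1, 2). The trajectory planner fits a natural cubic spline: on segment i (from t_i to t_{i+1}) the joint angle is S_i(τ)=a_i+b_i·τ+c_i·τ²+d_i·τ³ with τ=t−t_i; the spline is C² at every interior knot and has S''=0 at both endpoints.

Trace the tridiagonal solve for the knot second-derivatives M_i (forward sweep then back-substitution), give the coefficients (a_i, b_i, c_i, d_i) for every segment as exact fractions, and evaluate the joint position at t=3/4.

  seg 0: a=4 b=0 c=0 d=-1
  seg 1: a=3 b=-3 c=-3 d=1
S(3/4) = 229/64

Δ: Δ0=-1, Δ1=-5
row 1: diag=4, rhs=-24; c'=1/4, d'=-6
back: M1=-6
M: M0=0, M1=-6, M2=0
seg 0: a=4, c=M0/2=0, d=(M1−M0)/(6·1)=-1, b=Δ0−h0·(2M0+M1)/6=0
seg 1: a=3, c=M1/2=-3, d=(M2−M1)/(6·1)=1, b=Δ1−h1·(2M1+M2)/6=-3
t_q=3/4 → seg 0, τ=3/4; S=4+0·τ+0·τ²+-1·τ³=229/64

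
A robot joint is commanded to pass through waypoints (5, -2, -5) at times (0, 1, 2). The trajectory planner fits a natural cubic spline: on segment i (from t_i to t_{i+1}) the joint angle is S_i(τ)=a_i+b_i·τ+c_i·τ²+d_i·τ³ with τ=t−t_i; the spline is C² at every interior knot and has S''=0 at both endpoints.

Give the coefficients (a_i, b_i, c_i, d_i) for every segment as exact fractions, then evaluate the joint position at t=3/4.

Δ: Δ0=-7, Δ1=-3
row 1: diag=4, rhs=24; c'=1/4, d'=6
back: M1=6
M: M0=0, M1=6, M2=0
seg 0: a=5, c=M0/2=0, d=(M1−M0)/(6·1)=1, b=Δ0−h0·(2M0+M1)/6=-8
seg 1: a=-2, c=M1/2=3, d=(M2−M1)/(6·1)=-1, b=Δ1−h1·(2M1+M2)/6=-5
t_q=3/4 → seg 0, τ=3/4; S=5+-8·τ+0·τ²+1·τ³=-37/64

  seg 0: a=5 b=-8 c=0 d=1
  seg 1: a=-2 b=-5 c=3 d=-1
S(3/4) = -37/64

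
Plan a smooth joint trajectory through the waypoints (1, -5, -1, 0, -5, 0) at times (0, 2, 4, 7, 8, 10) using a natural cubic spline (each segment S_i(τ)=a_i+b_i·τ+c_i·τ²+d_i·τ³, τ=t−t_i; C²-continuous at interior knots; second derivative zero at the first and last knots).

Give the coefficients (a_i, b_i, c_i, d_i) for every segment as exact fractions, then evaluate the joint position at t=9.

  seg 0: a=1 b=-20129/4710 c=0 d=5999/18840
  seg 1: a=-5 b=-1066/2355 c=5999/3140 d=-1289/3768
  seg 2: a=-1 b=14527/4710 c=-223/1570 d=-365/1413
  seg 3: a=0 b=-22337/4710 c=-3873/1570 d=5203/2355
  seg 4: a=-5 b=-14357/4710 c=6533/1570 d=-6533/9420
S(9) = -14383/3140

Δ: Δ0=-3, Δ1=2, Δ2=1/3, Δ3=-5, Δ4=5/2
row 1: diag=8, rhs=30; c'=1/4, d'=15/4
row 2: denom=10−2·1/4=19/2; d'=(-10−2·15/4)/(19/2)=-35/19
row 3: denom=8−3·6/19=134/19; d'=(-32−3·-35/19)/(134/19)=-503/134
row 4: denom=6−1·19/134=785/134; d'=(45−1·-503/134)/(785/134)=6533/785
back: M4=6533/785
back: M3=-503/134−19/134·6533/785=-3873/785
back: M2=-35/19−6/19·-3873/785=-223/785
back: M1=15/4−1/4·-223/785=5999/1570
M: M0=0, M1=5999/1570, M2=-223/785, M3=-3873/785, M4=6533/785, M5=0
seg 0: a=1, c=M0/2=0, d=(M1−M0)/(6·2)=5999/18840, b=Δ0−h0·(2M0+M1)/6=-20129/4710
seg 1: a=-5, c=M1/2=5999/3140, d=(M2−M1)/(6·2)=-1289/3768, b=Δ1−h1·(2M1+M2)/6=-1066/2355
seg 2: a=-1, c=M2/2=-223/1570, d=(M3−M2)/(6·3)=-365/1413, b=Δ2−h2·(2M2+M3)/6=14527/4710
seg 3: a=0, c=M3/2=-3873/1570, d=(M4−M3)/(6·1)=5203/2355, b=Δ3−h3·(2M3+M4)/6=-22337/4710
seg 4: a=-5, c=M4/2=6533/1570, d=(M5−M4)/(6·2)=-6533/9420, b=Δ4−h4·(2M4+M5)/6=-14357/4710
t_q=9 → seg 4, τ=1; S=-5+-14357/4710·τ+6533/1570·τ²+-6533/9420·τ³=-14383/3140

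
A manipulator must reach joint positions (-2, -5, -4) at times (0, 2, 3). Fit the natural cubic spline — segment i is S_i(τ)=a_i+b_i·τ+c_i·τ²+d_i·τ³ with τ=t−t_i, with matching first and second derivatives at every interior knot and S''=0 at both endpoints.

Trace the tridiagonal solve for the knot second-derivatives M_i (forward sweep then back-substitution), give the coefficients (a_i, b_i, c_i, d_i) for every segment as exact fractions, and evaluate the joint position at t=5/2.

  seg 0: a=-2 b=-7/3 c=0 d=5/24
  seg 1: a=-5 b=1/6 c=5/4 d=-5/12
S(5/2) = -149/32

Δ: Δ0=-3/2, Δ1=1
row 1: diag=6, rhs=15; c'=1/6, d'=5/2
back: M1=5/2
M: M0=0, M1=5/2, M2=0
seg 0: a=-2, c=M0/2=0, d=(M1−M0)/(6·2)=5/24, b=Δ0−h0·(2M0+M1)/6=-7/3
seg 1: a=-5, c=M1/2=5/4, d=(M2−M1)/(6·1)=-5/12, b=Δ1−h1·(2M1+M2)/6=1/6
t_q=5/2 → seg 1, τ=1/2; S=-5+1/6·τ+5/4·τ²+-5/12·τ³=-149/32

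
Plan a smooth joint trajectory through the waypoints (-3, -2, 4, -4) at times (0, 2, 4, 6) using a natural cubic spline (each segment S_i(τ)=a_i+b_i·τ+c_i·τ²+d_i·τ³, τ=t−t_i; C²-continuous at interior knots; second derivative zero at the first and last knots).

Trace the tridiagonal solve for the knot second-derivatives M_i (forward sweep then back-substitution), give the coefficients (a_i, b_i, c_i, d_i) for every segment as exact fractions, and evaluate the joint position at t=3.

Δ: Δ0=1/2, Δ1=3, Δ2=-4
row 1: diag=8, rhs=15; c'=1/4, d'=15/8
row 2: denom=8−2·1/4=15/2; d'=(-42−2·15/8)/(15/2)=-61/10
back: M2=-61/10
back: M1=15/8−1/4·-61/10=17/5
M: M0=0, M1=17/5, M2=-61/10, M3=0
seg 0: a=-3, c=M0/2=0, d=(M1−M0)/(6·2)=17/60, b=Δ0−h0·(2M0+M1)/6=-19/30
seg 1: a=-2, c=M1/2=17/10, d=(M2−M1)/(6·2)=-19/24, b=Δ1−h1·(2M1+M2)/6=83/30
seg 2: a=4, c=M2/2=-61/20, d=(M3−M2)/(6·2)=61/120, b=Δ2−h2·(2M2+M3)/6=1/15
t_q=3 → seg 1, τ=1; S=-2+83/30·τ+17/10·τ²+-19/24·τ³=67/40

  seg 0: a=-3 b=-19/30 c=0 d=17/60
  seg 1: a=-2 b=83/30 c=17/10 d=-19/24
  seg 2: a=4 b=1/15 c=-61/20 d=61/120
S(3) = 67/40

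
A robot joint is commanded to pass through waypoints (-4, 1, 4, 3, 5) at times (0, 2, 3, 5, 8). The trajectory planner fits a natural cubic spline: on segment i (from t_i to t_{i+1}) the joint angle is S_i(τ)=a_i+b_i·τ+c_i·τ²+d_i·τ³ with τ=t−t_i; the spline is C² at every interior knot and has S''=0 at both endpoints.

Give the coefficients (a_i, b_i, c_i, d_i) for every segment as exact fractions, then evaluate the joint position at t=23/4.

Δ: Δ0=5/2, Δ1=3, Δ2=-1/2, Δ3=2/3
row 1: diag=6, rhs=3; c'=1/6, d'=1/2
row 2: denom=6−1·1/6=35/6; d'=(-21−1·1/2)/(35/6)=-129/35
row 3: denom=10−2·12/35=326/35; d'=(7−2·-129/35)/(326/35)=503/326
back: M3=503/326
back: M2=-129/35−12/35·503/326=-687/163
back: M1=1/2−1/6·-687/163=196/163
M: M0=0, M1=196/163, M2=-687/163, M3=503/326, M4=0
seg 0: a=-4, c=M0/2=0, d=(M1−M0)/(6·2)=49/489, b=Δ0−h0·(2M0+M1)/6=2053/978
seg 1: a=1, c=M1/2=98/163, d=(M2−M1)/(6·1)=-883/978, b=Δ1−h1·(2M1+M2)/6=3229/978
seg 2: a=4, c=M2/2=-687/326, d=(M3−M2)/(6·2)=1877/3912, b=Δ2−h2·(2M2+M3)/6=878/489
seg 3: a=3, c=M3/2=503/652, d=(M4−M3)/(6·3)=-503/5868, b=Δ3−h3·(2M3+M4)/6=-857/978
t_q=23/4 → seg 3, τ=3/4; S=3+-857/978·τ+503/652·τ²+-503/5868·τ³=114359/41728

  seg 0: a=-4 b=2053/978 c=0 d=49/489
  seg 1: a=1 b=3229/978 c=98/163 d=-883/978
  seg 2: a=4 b=878/489 c=-687/326 d=1877/3912
  seg 3: a=3 b=-857/978 c=503/652 d=-503/5868
S(23/4) = 114359/41728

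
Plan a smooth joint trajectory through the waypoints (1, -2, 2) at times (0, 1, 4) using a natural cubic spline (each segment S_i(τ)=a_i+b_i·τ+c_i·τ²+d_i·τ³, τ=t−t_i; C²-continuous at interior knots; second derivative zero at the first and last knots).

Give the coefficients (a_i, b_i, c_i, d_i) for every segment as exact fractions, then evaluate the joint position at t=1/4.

Δ: Δ0=-3, Δ1=4/3
row 1: diag=8, rhs=26; c'=3/8, d'=13/4
back: M1=13/4
M: M0=0, M1=13/4, M2=0
seg 0: a=1, c=M0/2=0, d=(M1−M0)/(6·1)=13/24, b=Δ0−h0·(2M0+M1)/6=-85/24
seg 1: a=-2, c=M1/2=13/8, d=(M2−M1)/(6·3)=-13/72, b=Δ1−h1·(2M1+M2)/6=-23/12
t_q=1/4 → seg 0, τ=1/4; S=1+-85/24·τ+0·τ²+13/24·τ³=63/512

  seg 0: a=1 b=-85/24 c=0 d=13/24
  seg 1: a=-2 b=-23/12 c=13/8 d=-13/72
S(1/4) = 63/512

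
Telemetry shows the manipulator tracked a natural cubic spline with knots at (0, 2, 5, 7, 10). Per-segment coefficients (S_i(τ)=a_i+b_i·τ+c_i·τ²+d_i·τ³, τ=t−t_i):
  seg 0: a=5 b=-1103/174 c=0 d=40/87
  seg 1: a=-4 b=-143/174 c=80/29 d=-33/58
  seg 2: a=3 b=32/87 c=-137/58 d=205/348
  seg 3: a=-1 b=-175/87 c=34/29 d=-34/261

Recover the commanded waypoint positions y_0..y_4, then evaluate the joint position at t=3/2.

y_0=5 y_1=-4 y_2=3 y_3=-1 y_4=0
S(3/2) = -343/116

y_0 = S_0(0) = a_0 = 5
y_1 = S_1(0) = a_1 = -4
y_2 = S_2(0) = a_2 = 3
y_3 = S_3(0) = a_3 = -1
y_4 = S_3(3) = 0
t_q=3/2 is in segment 0 (τ=3/2); S_0(τ)=-343/116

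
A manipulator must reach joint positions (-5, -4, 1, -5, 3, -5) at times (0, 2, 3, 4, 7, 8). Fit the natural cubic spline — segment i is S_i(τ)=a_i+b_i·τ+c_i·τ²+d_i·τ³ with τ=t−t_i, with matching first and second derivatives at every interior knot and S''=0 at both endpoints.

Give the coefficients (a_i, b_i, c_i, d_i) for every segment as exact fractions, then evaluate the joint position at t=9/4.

  seg 0: a=-5 b=-16273/7302 c=0 d=4981/7302
  seg 1: a=-4 b=43499/7302 c=4981/1217 d=-36875/7302
  seg 2: a=1 b=-3677/3651 c=-26913/2434 d=44281/7302
  seg 3: a=-5 b=-35989/7302 c=8684/1217 d=-33617/21906
  seg 4: a=3 b=-12959/3651 c=-16249/2434 d=16249/7302
S(9/4) = -363553/155776

Δ: Δ0=1/2, Δ1=5, Δ2=-6, Δ3=8/3, Δ4=-8
row 1: diag=6, rhs=27; c'=1/6, d'=9/2
row 2: denom=4−1·1/6=23/6; d'=(-66−1·9/2)/(23/6)=-423/23
row 3: denom=8−1·6/23=178/23; d'=(52−1·-423/23)/(178/23)=1619/178
row 4: denom=8−3·69/178=1217/178; d'=(-64−3·1619/178)/(1217/178)=-16249/1217
back: M4=-16249/1217
back: M3=1619/178−69/178·-16249/1217=17368/1217
back: M2=-423/23−6/23·17368/1217=-26913/1217
back: M1=9/2−1/6·-26913/1217=9962/1217
M: M0=0, M1=9962/1217, M2=-26913/1217, M3=17368/1217, M4=-16249/1217, M5=0
seg 0: a=-5, c=M0/2=0, d=(M1−M0)/(6·2)=4981/7302, b=Δ0−h0·(2M0+M1)/6=-16273/7302
seg 1: a=-4, c=M1/2=4981/1217, d=(M2−M1)/(6·1)=-36875/7302, b=Δ1−h1·(2M1+M2)/6=43499/7302
seg 2: a=1, c=M2/2=-26913/2434, d=(M3−M2)/(6·1)=44281/7302, b=Δ2−h2·(2M2+M3)/6=-3677/3651
seg 3: a=-5, c=M3/2=8684/1217, d=(M4−M3)/(6·3)=-33617/21906, b=Δ3−h3·(2M3+M4)/6=-35989/7302
seg 4: a=3, c=M4/2=-16249/2434, d=(M5−M4)/(6·1)=16249/7302, b=Δ4−h4·(2M4+M5)/6=-12959/3651
t_q=9/4 → seg 1, τ=1/4; S=-4+43499/7302·τ+4981/1217·τ²+-36875/7302·τ³=-363553/155776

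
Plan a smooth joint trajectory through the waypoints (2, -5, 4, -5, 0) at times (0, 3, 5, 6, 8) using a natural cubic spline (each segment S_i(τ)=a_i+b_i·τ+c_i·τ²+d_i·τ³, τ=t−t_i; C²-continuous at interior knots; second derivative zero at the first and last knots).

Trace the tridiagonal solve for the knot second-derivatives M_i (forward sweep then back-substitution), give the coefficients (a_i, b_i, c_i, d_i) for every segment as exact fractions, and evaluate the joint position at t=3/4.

Δ: Δ0=-7/3, Δ1=9/2, Δ2=-9, Δ3=5/2
row 1: diag=10, rhs=41; c'=1/5, d'=41/10
row 2: denom=6−2·1/5=28/5; d'=(-81−2·41/10)/(28/5)=-223/14
row 3: denom=6−1·5/28=163/28; d'=(69−1·-223/14)/(163/28)=2378/163
back: M3=2378/163
back: M2=-223/14−5/28·2378/163=-3021/163
back: M1=41/10−1/5·-3021/163=2545/326
M: M0=0, M1=2545/326, M2=-3021/163, M3=2378/163, M4=0
seg 0: a=2, c=M0/2=0, d=(M1−M0)/(6·3)=2545/5868, b=Δ0−h0·(2M0+M1)/6=-12199/1956
seg 1: a=-5, c=M1/2=2545/652, d=(M2−M1)/(6·2)=-8587/3912, b=Δ1−h1·(2M1+M2)/6=5353/978
seg 2: a=4, c=M2/2=-3021/326, d=(M3−M2)/(6·1)=5399/978, b=Δ2−h2·(2M2+M3)/6=-2569/489
seg 3: a=-5, c=M3/2=1189/163, d=(M4−M3)/(6·2)=-1189/978, b=Δ3−h3·(2M3+M4)/6=-7067/978
t_q=3/4 → seg 0, τ=3/4; S=2+-12199/1956·τ+0·τ²+2545/5868·τ³=-104093/41728

  seg 0: a=2 b=-12199/1956 c=0 d=2545/5868
  seg 1: a=-5 b=5353/978 c=2545/652 d=-8587/3912
  seg 2: a=4 b=-2569/489 c=-3021/326 d=5399/978
  seg 3: a=-5 b=-7067/978 c=1189/163 d=-1189/978
S(3/4) = -104093/41728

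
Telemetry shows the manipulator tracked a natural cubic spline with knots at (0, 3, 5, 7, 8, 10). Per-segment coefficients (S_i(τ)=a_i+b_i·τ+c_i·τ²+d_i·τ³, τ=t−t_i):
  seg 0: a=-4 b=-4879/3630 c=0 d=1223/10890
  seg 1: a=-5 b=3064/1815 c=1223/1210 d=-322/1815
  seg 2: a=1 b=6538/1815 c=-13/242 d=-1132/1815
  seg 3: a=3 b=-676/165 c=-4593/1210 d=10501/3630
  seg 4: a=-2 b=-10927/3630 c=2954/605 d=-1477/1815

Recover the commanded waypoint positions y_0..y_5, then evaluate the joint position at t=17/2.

y_0 = S_0(0) = a_0 = -4
y_1 = S_1(0) = a_1 = -5
y_2 = S_2(0) = a_2 = 1
y_3 = S_3(0) = a_3 = 3
y_4 = S_4(0) = a_4 = -2
y_5 = S_4(2) = 5
t_q=17/2 is in segment 4 (τ=1/2); S_4(τ)=-11549/4840

y_0=-4 y_1=-5 y_2=1 y_3=3 y_4=-2 y_5=5
S(17/2) = -11549/4840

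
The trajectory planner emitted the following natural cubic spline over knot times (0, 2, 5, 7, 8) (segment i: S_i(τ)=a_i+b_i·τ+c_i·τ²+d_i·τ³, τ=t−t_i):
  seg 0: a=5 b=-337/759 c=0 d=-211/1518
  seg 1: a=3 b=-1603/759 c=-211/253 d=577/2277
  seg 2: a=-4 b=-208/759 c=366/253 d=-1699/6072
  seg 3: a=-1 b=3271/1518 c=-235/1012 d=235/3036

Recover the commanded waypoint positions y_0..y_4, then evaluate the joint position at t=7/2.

y_0=5 y_1=3 y_2=-4 y_3=-1 y_4=1
S(7/2) = -2407/2024

y_0 = S_0(0) = a_0 = 5
y_1 = S_1(0) = a_1 = 3
y_2 = S_2(0) = a_2 = -4
y_3 = S_3(0) = a_3 = -1
y_4 = S_3(1) = 1
t_q=7/2 is in segment 1 (τ=3/2); S_1(τ)=-2407/2024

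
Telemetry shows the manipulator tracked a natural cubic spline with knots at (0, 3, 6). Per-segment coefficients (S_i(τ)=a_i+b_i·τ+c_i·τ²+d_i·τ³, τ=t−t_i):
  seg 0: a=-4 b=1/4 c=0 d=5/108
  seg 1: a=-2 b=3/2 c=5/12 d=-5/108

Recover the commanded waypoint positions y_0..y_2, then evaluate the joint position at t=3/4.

y_0=-4 y_1=-2 y_2=5
S(3/4) = -971/256

y_0 = S_0(0) = a_0 = -4
y_1 = S_1(0) = a_1 = -2
y_2 = S_1(3) = 5
t_q=3/4 is in segment 0 (τ=3/4); S_0(τ)=-971/256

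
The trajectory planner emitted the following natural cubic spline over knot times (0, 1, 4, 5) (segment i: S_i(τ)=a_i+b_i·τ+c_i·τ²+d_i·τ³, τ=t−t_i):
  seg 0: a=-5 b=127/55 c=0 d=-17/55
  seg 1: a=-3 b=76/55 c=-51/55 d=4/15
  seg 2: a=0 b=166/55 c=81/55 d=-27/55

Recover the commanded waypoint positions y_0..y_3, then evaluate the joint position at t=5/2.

y_0=-5 y_1=-3 y_2=0 y_3=4
S(5/2) = -93/44

y_0 = S_0(0) = a_0 = -5
y_1 = S_1(0) = a_1 = -3
y_2 = S_2(0) = a_2 = 0
y_3 = S_2(1) = 4
t_q=5/2 is in segment 1 (τ=3/2); S_1(τ)=-93/44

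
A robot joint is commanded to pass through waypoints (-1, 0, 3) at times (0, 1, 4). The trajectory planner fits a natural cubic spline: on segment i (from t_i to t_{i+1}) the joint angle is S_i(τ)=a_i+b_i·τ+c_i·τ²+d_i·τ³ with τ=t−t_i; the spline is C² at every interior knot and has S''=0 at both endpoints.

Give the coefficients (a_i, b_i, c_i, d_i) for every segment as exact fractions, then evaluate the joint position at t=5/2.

Δ: Δ0=1, Δ1=1
row 1: diag=8, rhs=0; c'=3/8, d'=0
back: M1=0
M: M0=0, M1=0, M2=0
seg 0: a=-1, c=M0/2=0, d=(M1−M0)/(6·1)=0, b=Δ0−h0·(2M0+M1)/6=1
seg 1: a=0, c=M1/2=0, d=(M2−M1)/(6·3)=0, b=Δ1−h1·(2M1+M2)/6=1
t_q=5/2 → seg 1, τ=3/2; S=0+1·τ+0·τ²+0·τ³=3/2

  seg 0: a=-1 b=1 c=0 d=0
  seg 1: a=0 b=1 c=0 d=0
S(5/2) = 3/2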